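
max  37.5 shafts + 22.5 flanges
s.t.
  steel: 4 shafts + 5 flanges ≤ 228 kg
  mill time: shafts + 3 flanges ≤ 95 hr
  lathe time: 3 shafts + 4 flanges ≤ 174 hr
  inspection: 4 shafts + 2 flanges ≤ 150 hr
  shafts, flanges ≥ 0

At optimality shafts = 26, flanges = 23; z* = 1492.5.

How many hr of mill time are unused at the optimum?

mill time used = 1·26 + 3·23 = 95; slack = 95 − 95 = 0.

0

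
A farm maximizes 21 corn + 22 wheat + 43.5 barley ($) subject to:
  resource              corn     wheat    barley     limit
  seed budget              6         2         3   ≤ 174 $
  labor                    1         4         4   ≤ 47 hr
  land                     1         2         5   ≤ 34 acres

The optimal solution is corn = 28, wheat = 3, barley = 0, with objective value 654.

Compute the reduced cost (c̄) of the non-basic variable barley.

Binding: seed budget and land. Non-binding: labor (7 unused).
Slack constraints have shadow price 0 (complementary slackness).
The binding rows give the dual system: 6·y_seed budget + 1·y_land = 21 and 2·y_seed budget + 2·y_land = 22.
This yields shadow prices y_seed budget = 2, y_land = 9.
Reduced cost of barley: c₃ − yᵀa₃ = 43.5 − (2·3 + 9·5) = 43.5 − 51 = -7.5.

-7.5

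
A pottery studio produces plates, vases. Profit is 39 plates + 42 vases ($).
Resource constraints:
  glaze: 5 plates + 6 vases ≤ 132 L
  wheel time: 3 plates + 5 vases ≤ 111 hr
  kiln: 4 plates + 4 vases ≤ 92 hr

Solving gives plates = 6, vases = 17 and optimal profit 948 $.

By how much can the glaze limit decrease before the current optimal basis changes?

Binding constraints: glaze, kiln. The basis is B = [[5,6],[4,4]] with det -4.
Per unit decrease in glaze, x* moves by d = (1, -1).
The basis stays optimal until vases reaches 0; allowable decrease = 17 L.

17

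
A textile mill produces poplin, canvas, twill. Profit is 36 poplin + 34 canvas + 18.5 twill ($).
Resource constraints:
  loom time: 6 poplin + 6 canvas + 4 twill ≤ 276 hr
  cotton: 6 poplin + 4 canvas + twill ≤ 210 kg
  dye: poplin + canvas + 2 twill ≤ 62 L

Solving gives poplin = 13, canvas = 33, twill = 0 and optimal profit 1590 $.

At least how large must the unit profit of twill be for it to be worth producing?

21

At the optimum: loom time uses 276 of 276 (binding); cotton uses 210 of 210 (binding); dye uses 46 of 62 (slack = 16).
By complementary slackness, y = 0 for the non-binding constraint.
The binding rows give the dual system: 6·y_loom time + 6·y_cotton = 36 and 6·y_loom time + 4·y_cotton = 34.
→ y_loom time = 5 and y_cotton = 1.
twill enters the basis when its profit ≥ yᵀa₃ = 5·4 + 1·1 = 21.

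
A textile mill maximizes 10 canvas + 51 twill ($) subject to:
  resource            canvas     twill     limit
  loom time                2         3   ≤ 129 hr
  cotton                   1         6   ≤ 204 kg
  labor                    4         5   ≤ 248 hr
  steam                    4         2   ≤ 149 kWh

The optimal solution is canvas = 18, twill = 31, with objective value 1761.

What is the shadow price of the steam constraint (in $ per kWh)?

0

Binding: loom time and cotton. Non-binding: labor (21 unused), steam (15 unused).
Slack constraints have shadow price 0 (complementary slackness).
From A_Bᵀ y = c: 2·y_loom time + 1·y_cotton = 10; 3·y_loom time + 6·y_cotton = 51.
This yields shadow prices y_loom time = 1, y_cotton = 8.
Shadow price of steam = 0.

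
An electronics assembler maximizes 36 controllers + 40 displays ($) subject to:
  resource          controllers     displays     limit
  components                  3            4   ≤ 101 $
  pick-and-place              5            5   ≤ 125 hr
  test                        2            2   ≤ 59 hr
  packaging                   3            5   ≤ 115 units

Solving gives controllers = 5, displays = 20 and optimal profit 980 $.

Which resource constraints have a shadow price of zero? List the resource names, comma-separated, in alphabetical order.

components: 95/101 (slack 6)
pick-and-place: 125/125 (binding)
test: 50/59 (slack 9)
packaging: 115/115 (binding)
By complementary slackness, a constraint with positive slack has shadow price 0 → components, test.

components, test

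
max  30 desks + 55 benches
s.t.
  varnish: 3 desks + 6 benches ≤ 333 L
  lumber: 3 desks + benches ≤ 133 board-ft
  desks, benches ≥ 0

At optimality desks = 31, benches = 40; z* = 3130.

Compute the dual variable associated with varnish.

At the optimum: varnish uses 333 of 333 (binding); lumber uses 133 of 133 (binding).
Dual feasibility on the basic columns requires 3·y_varnish + 3·y_lumber = 30, 6·y_varnish + 1·y_lumber = 55.
→ y_varnish = 9 and y_lumber = 1.
Shadow price of varnish = 9.

9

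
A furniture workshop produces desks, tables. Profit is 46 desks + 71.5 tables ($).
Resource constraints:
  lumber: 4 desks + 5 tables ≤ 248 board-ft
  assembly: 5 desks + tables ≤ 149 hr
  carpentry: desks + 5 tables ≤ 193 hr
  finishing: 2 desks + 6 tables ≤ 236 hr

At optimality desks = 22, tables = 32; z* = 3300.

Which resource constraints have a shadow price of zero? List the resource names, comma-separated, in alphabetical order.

assembly, carpentry

lumber: 248/248 (binding)
assembly: 142/149 (slack 7)
carpentry: 182/193 (slack 11)
finishing: 236/236 (binding)
By complementary slackness, a constraint with positive slack has shadow price 0 → assembly, carpentry.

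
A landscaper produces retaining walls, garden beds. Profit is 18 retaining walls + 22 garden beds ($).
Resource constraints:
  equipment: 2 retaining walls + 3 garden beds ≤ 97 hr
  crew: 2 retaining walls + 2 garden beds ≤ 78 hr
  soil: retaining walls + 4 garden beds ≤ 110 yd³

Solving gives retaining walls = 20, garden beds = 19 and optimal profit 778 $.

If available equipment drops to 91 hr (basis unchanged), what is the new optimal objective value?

Binding: equipment and crew. Non-binding: soil (14 unused).
By complementary slackness, y = 0 for the non-binding constraint.
The binding rows give the dual system: 2·y_equipment + 2·y_crew = 18 and 3·y_equipment + 2·y_crew = 22.
→ y_equipment = 4 and y_crew = 5.
Δz = y_equipment·Δb = 4 × (-6) = -24, so new z* = 778 − 24 = 754.

754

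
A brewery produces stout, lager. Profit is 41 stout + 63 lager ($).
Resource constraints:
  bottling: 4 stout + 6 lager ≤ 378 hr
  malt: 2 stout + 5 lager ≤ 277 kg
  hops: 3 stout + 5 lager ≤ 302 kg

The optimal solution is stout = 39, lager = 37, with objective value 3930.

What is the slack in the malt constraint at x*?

malt used = 2·39 + 5·37 = 263; slack = 277 − 263 = 14.

14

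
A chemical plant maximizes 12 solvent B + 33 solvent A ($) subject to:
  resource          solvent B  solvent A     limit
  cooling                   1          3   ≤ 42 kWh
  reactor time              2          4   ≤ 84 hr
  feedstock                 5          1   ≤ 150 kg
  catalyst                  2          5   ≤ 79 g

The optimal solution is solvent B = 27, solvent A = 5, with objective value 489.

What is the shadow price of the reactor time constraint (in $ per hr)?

Binding: cooling and catalyst. Non-binding: reactor time (10 unused), feedstock (10 unused).
By complementary slackness, y = 0 for the non-binding constraints.
From A_Bᵀ y = c: 1·y_cooling + 2·y_catalyst = 12; 3·y_cooling + 5·y_catalyst = 33.
Solving: y_cooling = 6, y_catalyst = 3.
Shadow price of reactor time = 0.

0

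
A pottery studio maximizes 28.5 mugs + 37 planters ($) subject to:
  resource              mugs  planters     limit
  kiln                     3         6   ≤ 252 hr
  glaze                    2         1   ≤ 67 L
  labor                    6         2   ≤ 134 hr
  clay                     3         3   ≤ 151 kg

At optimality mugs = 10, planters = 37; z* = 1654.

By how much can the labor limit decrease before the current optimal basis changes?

Binding constraints: kiln, labor. The basis is B = [[3,6],[6,2]] with det -30.
Per unit decrease in labor, x* moves by d = (-0.2, 0.1).
The basis stays optimal until mugs reaches 0; allowable decrease = 50 hr.

50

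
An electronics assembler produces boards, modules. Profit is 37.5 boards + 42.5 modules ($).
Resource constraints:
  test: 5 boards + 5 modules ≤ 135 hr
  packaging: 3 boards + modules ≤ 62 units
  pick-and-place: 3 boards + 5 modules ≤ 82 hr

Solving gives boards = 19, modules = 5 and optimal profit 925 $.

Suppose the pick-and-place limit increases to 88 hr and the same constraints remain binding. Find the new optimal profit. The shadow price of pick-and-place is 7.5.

Δb = 6, so new z* = 925 + (7.5)·(6) = 925 + 45 = 970.

970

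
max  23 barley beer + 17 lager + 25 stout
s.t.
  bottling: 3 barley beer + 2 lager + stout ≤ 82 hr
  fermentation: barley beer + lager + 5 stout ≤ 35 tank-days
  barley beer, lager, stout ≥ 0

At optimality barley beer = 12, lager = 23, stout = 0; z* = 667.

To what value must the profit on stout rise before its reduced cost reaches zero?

31

Both bottling and fermentation are binding at x*.
From A_Bᵀ y = c: 3·y_bottling + 1·y_fermentation = 23; 2·y_bottling + 1·y_fermentation = 17.
→ y_bottling = 6 and y_fermentation = 5.
stout enters the basis when its profit ≥ yᵀa₃ = 6·1 + 5·5 = 31.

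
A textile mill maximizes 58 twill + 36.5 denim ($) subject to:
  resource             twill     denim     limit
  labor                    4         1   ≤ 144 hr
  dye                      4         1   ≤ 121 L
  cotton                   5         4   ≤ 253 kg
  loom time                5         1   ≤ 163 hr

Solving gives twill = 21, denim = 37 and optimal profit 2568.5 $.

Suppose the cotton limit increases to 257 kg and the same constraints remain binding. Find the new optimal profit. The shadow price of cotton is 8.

Δb = 4, so new z* = 2568.5 + (8)·(4) = 2568.5 + 32 = 2600.5.

2600.5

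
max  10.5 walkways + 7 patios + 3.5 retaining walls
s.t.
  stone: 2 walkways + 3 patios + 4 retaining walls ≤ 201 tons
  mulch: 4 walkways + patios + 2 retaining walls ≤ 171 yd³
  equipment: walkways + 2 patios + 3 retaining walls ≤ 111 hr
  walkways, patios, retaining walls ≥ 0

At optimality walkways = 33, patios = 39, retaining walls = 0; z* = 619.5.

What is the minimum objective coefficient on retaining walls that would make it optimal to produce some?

11.5

At the optimum: stone uses 183 of 201 (slack = 18); mulch uses 171 of 171 (binding); equipment uses 111 of 111 (binding).
Since stone is not tight, its dual is 0.
The binding rows give the dual system: 4·y_mulch + 1·y_equipment = 10.5 and 1·y_mulch + 2·y_equipment = 7.
→ y_mulch = 2 and y_equipment = 2.5.
retaining walls enters the basis when its profit ≥ yᵀa₃ = 2·2 + 2.5·3 = 11.5.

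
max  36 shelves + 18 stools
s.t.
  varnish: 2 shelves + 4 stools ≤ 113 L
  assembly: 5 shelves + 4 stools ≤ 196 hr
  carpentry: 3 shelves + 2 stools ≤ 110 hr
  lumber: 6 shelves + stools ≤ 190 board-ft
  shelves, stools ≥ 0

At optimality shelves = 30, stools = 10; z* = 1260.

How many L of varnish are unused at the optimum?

varnish used = 2·30 + 4·10 = 100; slack = 113 − 100 = 13.

13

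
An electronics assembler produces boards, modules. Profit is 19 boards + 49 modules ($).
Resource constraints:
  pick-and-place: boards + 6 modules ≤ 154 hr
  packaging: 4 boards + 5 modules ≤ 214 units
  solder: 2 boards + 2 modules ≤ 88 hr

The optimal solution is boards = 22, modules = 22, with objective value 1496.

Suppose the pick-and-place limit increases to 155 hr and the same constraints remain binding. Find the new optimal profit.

1502

Binding: pick-and-place and solder. Non-binding: packaging (16 unused).
Since packaging is not tight, its dual is 0.
The binding rows give the dual system: 1·y_pick-and-place + 2·y_solder = 19 and 6·y_pick-and-place + 2·y_solder = 49.
Solving: y_pick-and-place = 6, y_solder = 6.5.
Δz = y_pick-and-place·Δb = 6 × (1) = 6, so new z* = 1496 + 6 = 1502.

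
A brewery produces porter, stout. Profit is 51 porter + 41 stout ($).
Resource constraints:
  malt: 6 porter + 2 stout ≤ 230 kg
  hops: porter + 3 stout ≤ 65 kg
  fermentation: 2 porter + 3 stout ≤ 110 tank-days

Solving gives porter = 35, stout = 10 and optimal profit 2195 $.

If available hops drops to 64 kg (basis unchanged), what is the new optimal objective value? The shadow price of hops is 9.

2186

Δb = -1, so new z* = 2195 + (9)·(-1) = 2195 − 9 = 2186.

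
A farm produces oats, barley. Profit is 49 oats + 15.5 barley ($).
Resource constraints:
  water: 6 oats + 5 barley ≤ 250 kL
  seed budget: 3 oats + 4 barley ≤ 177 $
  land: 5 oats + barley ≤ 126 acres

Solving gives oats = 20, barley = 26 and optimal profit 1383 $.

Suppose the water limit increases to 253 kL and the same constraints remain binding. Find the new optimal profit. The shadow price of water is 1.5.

1387.5

Δb = 3, so new z* = 1383 + (1.5)·(3) = 1383 + 4.5 = 1387.5.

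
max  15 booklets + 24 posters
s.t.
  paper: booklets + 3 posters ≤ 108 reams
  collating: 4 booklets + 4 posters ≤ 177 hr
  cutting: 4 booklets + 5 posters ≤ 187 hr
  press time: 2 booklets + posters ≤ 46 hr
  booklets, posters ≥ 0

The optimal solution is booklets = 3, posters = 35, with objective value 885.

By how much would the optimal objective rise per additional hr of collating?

Binding: paper and cutting. Non-binding: collating (25 unused), press time (5 unused).
Since collating, press time are not tight, their duals are 0.
From A_Bᵀ y = c: 1·y_paper + 4·y_cutting = 15; 3·y_paper + 5·y_cutting = 24.
→ y_paper = 3 and y_cutting = 3.
Shadow price of collating = 0.

0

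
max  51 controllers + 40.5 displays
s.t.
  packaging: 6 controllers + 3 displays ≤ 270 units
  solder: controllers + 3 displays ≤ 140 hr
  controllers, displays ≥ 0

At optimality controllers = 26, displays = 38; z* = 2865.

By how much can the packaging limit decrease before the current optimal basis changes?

130

Binding constraints: packaging, solder. The basis is B = [[6,3],[1,3]] with det 15.
Per unit decrease in packaging, x* moves by d = (-0.2, 0.0667).
The basis stays optimal until controllers reaches 0; allowable decrease = 130 units.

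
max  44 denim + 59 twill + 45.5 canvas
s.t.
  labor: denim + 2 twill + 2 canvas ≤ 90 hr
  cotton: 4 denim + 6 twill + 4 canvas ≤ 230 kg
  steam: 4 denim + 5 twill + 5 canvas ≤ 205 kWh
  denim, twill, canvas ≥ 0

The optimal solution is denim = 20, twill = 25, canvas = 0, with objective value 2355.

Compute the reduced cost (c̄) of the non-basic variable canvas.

-5.5

Binding: cotton and steam. Non-binding: labor (20 unused).
Slack constraints have shadow price 0 (complementary slackness).
From A_Bᵀ y = c: 4·y_cotton + 4·y_steam = 44; 6·y_cotton + 5·y_steam = 59.
→ y_cotton = 4 and y_steam = 7.
Reduced cost of canvas: c₃ − yᵀa₃ = 45.5 − (4·4 + 7·5) = 45.5 − 51 = -5.5.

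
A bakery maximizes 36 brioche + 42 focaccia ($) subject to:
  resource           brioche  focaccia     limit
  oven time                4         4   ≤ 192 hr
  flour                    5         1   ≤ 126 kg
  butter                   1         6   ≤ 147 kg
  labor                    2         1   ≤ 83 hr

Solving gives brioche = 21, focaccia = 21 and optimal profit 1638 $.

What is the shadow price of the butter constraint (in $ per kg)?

6

Binding: flour and butter. Non-binding: oven time (24 unused), labor (20 unused).
By complementary slackness, y = 0 for the non-binding constraints.
The binding rows give the dual system: 5·y_flour + 1·y_butter = 36 and 1·y_flour + 6·y_butter = 42.
Solving: y_flour = 6, y_butter = 6.
Shadow price of butter = 6.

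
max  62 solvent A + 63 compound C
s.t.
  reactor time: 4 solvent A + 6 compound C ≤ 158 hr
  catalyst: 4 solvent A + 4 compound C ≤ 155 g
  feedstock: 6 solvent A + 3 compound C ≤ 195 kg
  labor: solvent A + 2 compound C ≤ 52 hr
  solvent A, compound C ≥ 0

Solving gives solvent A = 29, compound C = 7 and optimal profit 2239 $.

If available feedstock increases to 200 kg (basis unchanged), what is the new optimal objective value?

Binding: reactor time and feedstock. Non-binding: catalyst (11 unused), labor (9 unused).
By complementary slackness, y = 0 for the non-binding constraints.
Dual feasibility on the basic columns requires 4·y_reactor time + 6·y_feedstock = 62, 6·y_reactor time + 3·y_feedstock = 63.
This yields shadow prices y_reactor time = 8, y_feedstock = 5.
Δz = y_feedstock·Δb = 5 × (5) = 25, so new z* = 2239 + 25 = 2264.

2264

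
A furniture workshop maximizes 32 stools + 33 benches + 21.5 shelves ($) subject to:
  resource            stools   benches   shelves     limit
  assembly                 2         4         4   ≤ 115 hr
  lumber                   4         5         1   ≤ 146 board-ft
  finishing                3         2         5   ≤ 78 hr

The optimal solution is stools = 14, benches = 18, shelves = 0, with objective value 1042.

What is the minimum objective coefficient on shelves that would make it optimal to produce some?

25

At the optimum: assembly uses 100 of 115 (slack = 15); lumber uses 146 of 146 (binding); finishing uses 78 of 78 (binding).
Since assembly is not tight, its dual is 0.
Dual feasibility on the basic columns requires 4·y_lumber + 3·y_finishing = 32, 5·y_lumber + 2·y_finishing = 33.
Solving: y_lumber = 5, y_finishing = 4.
shelves enters the basis when its profit ≥ yᵀa₃ = 5·1 + 4·5 = 25.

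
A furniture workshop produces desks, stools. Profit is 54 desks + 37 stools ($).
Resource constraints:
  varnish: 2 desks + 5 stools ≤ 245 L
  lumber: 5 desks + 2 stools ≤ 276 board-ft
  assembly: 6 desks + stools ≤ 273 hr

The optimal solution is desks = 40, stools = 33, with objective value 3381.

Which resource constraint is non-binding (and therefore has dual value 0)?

lumber

varnish: 245/245 (binding)
lumber: 266/276 (slack 10)
assembly: 273/273 (binding)
By complementary slackness, a constraint with positive slack has shadow price 0 → lumber.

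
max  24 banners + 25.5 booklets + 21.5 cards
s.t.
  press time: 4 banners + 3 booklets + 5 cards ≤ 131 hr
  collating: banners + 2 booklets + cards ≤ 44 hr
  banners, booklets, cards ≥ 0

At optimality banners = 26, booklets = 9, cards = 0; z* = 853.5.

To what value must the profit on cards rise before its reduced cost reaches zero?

Check each constraint at x*: press time 131/131 (tight); collating 44/44 (tight).
From A_Bᵀ y = c: 4·y_press time + 1·y_collating = 24; 3·y_press time + 2·y_collating = 25.5.
→ y_press time = 4.5 and y_collating = 6.
cards enters the basis when its profit ≥ yᵀa₃ = 4.5·5 + 6·1 = 28.5.

28.5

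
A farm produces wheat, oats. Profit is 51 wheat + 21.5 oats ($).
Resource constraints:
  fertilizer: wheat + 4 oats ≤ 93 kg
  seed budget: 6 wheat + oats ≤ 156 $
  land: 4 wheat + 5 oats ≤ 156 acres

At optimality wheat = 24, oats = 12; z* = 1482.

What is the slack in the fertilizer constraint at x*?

21

fertilizer used = 1·24 + 4·12 = 72; slack = 93 − 72 = 21.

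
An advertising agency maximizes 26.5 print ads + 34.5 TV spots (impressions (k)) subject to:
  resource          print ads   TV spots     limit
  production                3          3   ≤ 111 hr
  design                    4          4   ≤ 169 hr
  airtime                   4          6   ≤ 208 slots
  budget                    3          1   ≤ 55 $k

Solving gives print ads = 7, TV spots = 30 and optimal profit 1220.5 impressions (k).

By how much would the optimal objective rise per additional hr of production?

Binding: production and airtime. Non-binding: design (21 unused), budget (4 unused).
By complementary slackness, y = 0 for the non-binding constraints.
Dual feasibility on the basic columns requires 3·y_production + 4·y_airtime = 26.5, 3·y_production + 6·y_airtime = 34.5.
This yields shadow prices y_production = 3.5, y_airtime = 4.
Shadow price of production = 3.5.

3.5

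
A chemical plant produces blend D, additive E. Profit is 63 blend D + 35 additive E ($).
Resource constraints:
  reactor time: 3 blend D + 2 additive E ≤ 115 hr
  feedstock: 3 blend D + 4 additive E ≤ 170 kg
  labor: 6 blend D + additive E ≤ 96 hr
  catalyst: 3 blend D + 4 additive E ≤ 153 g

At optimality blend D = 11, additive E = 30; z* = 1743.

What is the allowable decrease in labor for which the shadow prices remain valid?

Binding constraints: labor, catalyst. The basis is B = [[6,1],[3,4]] with det 21.
Per unit decrease in labor, x* moves by d = (-0.1905, 0.1429).
The basis stays optimal until blend D reaches 0; allowable decrease = 57.75 hr.

57.75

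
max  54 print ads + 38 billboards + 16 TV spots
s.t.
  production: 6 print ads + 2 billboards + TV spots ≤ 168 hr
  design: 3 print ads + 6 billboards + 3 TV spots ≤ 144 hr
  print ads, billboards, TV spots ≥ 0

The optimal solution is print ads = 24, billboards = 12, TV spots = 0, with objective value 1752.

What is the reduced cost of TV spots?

-3

Both production and design are binding at x*.
Dual feasibility on the basic columns requires 6·y_production + 3·y_design = 54, 2·y_production + 6·y_design = 38.
→ y_production = 7 and y_design = 4.
Reduced cost of TV spots: c₃ − yᵀa₃ = 16 − (7·1 + 4·3) = 16 − 19 = -3.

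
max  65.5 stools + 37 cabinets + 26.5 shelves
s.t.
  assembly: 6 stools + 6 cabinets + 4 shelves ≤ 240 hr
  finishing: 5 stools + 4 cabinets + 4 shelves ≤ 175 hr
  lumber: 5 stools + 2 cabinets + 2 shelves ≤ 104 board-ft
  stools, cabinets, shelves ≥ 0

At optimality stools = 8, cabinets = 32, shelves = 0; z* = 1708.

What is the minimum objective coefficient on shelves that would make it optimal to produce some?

31

Check each constraint at x*: assembly 240/240 (tight); finishing 168/175 (slack 7); lumber 104/104 (tight).
Since finishing is not tight, its dual is 0.
The binding rows give the dual system: 6·y_assembly + 5·y_lumber = 65.5 and 6·y_assembly + 2·y_lumber = 37.
→ y_assembly = 3 and y_lumber = 9.5.
shelves enters the basis when its profit ≥ yᵀa₃ = 3·4 + 9.5·2 = 31.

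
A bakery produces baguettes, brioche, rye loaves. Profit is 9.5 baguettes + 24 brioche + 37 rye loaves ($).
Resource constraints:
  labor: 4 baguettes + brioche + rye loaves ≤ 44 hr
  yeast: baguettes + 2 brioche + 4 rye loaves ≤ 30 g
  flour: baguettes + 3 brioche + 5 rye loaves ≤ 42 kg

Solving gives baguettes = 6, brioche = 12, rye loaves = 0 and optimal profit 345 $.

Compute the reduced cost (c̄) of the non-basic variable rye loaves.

At the optimum: labor uses 36 of 44 (slack = 8); yeast uses 30 of 30 (binding); flour uses 42 of 42 (binding).
By complementary slackness, y = 0 for the non-binding constraint.
Dual feasibility on the basic columns requires 1·y_yeast + 1·y_flour = 9.5, 2·y_yeast + 3·y_flour = 24.
Solving: y_yeast = 4.5, y_flour = 5.
Reduced cost of rye loaves: c₃ − yᵀa₃ = 37 − (4.5·4 + 5·5) = 37 − 43 = -6.

-6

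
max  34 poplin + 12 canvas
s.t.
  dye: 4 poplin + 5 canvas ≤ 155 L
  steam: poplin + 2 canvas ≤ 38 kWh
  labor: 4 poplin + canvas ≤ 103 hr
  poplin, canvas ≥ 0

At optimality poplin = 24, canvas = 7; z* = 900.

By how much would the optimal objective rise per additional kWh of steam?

2

At the optimum: dye uses 131 of 155 (slack = 24); steam uses 38 of 38 (binding); labor uses 103 of 103 (binding).
Since dye is not tight, its dual is 0.
Dual feasibility on the basic columns requires 1·y_steam + 4·y_labor = 34, 2·y_steam + 1·y_labor = 12.
Solving: y_steam = 2, y_labor = 8.
Shadow price of steam = 2.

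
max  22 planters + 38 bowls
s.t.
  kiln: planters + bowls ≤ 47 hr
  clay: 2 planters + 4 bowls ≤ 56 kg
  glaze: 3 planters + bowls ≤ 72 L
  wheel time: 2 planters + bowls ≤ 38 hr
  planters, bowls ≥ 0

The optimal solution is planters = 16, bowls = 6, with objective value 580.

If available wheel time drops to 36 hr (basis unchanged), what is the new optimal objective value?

At the optimum: kiln uses 22 of 47 (slack = 25); clay uses 56 of 56 (binding); glaze uses 54 of 72 (slack = 18); wheel time uses 38 of 38 (binding).
By complementary slackness, y = 0 for the non-binding constraints.
Dual feasibility on the basic columns requires 2·y_clay + 2·y_wheel time = 22, 4·y_clay + 1·y_wheel time = 38.
Solving: y_clay = 9, y_wheel time = 2.
Δz = y_wheel time·Δb = 2 × (-2) = -4, so new z* = 580 − 4 = 576.

576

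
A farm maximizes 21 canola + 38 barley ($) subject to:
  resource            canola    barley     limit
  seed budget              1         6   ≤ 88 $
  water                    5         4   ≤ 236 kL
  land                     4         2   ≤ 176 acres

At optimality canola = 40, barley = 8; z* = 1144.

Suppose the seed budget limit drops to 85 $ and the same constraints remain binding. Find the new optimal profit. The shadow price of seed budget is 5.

1129

Δb = -3, so new z* = 1144 + (5)·(-3) = 1144 − 15 = 1129.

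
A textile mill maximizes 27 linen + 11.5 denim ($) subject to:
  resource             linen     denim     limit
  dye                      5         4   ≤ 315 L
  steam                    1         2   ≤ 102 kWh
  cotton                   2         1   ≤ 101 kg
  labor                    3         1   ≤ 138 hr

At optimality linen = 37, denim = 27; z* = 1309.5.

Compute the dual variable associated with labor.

At the optimum: dye uses 293 of 315 (slack = 22); steam uses 91 of 102 (slack = 11); cotton uses 101 of 101 (binding); labor uses 138 of 138 (binding).
Since dye, steam are not tight, their duals are 0.
The binding rows give the dual system: 2·y_cotton + 3·y_labor = 27 and 1·y_cotton + 1·y_labor = 11.5.
Solving: y_cotton = 7.5, y_labor = 4.
Shadow price of labor = 4.

4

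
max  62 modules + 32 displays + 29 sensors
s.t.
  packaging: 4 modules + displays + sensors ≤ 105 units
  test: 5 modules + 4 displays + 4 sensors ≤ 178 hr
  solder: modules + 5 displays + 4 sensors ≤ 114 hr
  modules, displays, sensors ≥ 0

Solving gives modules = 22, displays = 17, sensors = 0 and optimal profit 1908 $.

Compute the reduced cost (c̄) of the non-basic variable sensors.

Binding: packaging and test. Non-binding: solder (7 unused).
Since solder is not tight, its dual is 0.
The binding rows give the dual system: 4·y_packaging + 5·y_test = 62 and 1·y_packaging + 4·y_test = 32.
Solving: y_packaging = 8, y_test = 6.
Reduced cost of sensors: c₃ − yᵀa₃ = 29 − (8·1 + 6·4) = 29 − 32 = -3.

-3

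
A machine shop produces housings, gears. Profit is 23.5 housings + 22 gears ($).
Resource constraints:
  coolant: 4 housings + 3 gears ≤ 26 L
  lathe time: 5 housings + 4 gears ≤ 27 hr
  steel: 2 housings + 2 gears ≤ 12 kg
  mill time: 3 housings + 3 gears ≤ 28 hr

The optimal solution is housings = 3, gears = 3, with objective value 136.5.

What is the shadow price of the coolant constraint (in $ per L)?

Check each constraint at x*: coolant 21/26 (slack 5); lathe time 27/27 (tight); steel 12/12 (tight); mill time 18/28 (slack 10).
Slack constraints have shadow price 0 (complementary slackness).
From A_Bᵀ y = c: 5·y_lathe time + 2·y_steel = 23.5; 4·y_lathe time + 2·y_steel = 22.
This yields shadow prices y_lathe time = 1.5, y_steel = 8.
Shadow price of coolant = 0.

0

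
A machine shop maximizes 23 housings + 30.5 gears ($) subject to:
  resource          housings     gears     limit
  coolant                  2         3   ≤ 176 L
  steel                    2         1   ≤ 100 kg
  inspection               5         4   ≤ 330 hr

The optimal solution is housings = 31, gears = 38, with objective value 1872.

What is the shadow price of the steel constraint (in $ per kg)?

At the optimum: coolant uses 176 of 176 (binding); steel uses 100 of 100 (binding); inspection uses 307 of 330 (slack = 23).
Since inspection is not tight, its dual is 0.
The binding rows give the dual system: 2·y_coolant + 2·y_steel = 23 and 3·y_coolant + 1·y_steel = 30.5.
This yields shadow prices y_coolant = 9.5, y_steel = 2.
Shadow price of steel = 2.

2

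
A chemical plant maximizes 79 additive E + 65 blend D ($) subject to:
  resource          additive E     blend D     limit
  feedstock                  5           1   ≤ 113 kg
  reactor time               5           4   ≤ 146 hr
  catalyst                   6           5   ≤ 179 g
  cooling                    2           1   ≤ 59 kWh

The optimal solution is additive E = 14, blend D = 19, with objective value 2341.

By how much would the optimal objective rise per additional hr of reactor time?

5

Check each constraint at x*: feedstock 89/113 (slack 24); reactor time 146/146 (tight); catalyst 179/179 (tight); cooling 47/59 (slack 12).
Since feedstock, cooling are not tight, their duals are 0.
Dual feasibility on the basic columns requires 5·y_reactor time + 6·y_catalyst = 79, 4·y_reactor time + 5·y_catalyst = 65.
Solving: y_reactor time = 5, y_catalyst = 9.
Shadow price of reactor time = 5.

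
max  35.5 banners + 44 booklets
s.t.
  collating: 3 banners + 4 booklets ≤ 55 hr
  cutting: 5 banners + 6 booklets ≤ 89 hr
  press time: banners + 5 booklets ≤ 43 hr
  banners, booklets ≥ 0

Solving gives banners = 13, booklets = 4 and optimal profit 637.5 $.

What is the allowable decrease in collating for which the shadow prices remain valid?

Binding constraints: collating, cutting. The basis is B = [[3,4],[5,6]] with det -2.
Per unit decrease in collating, x* moves by d = (3, -2.5).
The basis stays optimal until booklets reaches 0; allowable decrease = 1.6 hr.

1.6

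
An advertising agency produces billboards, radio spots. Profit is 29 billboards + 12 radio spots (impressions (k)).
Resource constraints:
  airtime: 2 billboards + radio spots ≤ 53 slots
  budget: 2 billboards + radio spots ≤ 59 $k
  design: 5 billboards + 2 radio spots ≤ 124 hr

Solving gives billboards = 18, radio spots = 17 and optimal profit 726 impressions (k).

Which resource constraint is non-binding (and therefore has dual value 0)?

budget

airtime: 53/53 (binding)
budget: 53/59 (slack 6)
design: 124/124 (binding)
By complementary slackness, a constraint with positive slack has shadow price 0 → budget.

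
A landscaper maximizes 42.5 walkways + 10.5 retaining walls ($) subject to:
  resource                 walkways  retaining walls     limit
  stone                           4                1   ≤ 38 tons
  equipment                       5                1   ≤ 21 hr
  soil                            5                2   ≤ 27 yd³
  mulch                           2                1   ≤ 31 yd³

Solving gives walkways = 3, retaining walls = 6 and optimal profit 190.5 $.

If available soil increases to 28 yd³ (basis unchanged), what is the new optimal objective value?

Binding: equipment and soil. Non-binding: stone (20 unused), mulch (19 unused).
Since stone, mulch are not tight, their duals are 0.
The binding rows give the dual system: 5·y_equipment + 5·y_soil = 42.5 and 1·y_equipment + 2·y_soil = 10.5.
Solving: y_equipment = 6.5, y_soil = 2.
Δz = y_soil·Δb = 2 × (1) = 2, so new z* = 190.5 + 2 = 192.5.

192.5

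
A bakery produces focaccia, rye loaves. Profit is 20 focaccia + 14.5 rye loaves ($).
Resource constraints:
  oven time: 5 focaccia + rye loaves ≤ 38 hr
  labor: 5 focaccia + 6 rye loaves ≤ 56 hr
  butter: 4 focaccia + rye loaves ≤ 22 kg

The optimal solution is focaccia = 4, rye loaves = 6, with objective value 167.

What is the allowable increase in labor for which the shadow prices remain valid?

Binding constraints: labor, butter. The basis is B = [[5,6],[4,1]] with det -19.
Per unit increase in labor, x* moves by d = (-0.0526, 0.2105).
The basis stays optimal until focaccia reaches 0; allowable increase = 76 hr.

76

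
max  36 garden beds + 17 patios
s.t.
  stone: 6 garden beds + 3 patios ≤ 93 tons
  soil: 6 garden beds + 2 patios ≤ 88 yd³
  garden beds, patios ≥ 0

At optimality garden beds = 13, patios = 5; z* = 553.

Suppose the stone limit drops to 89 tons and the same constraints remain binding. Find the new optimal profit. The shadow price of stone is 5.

533

Δb = -4, so new z* = 553 + (5)·(-4) = 553 − 20 = 533.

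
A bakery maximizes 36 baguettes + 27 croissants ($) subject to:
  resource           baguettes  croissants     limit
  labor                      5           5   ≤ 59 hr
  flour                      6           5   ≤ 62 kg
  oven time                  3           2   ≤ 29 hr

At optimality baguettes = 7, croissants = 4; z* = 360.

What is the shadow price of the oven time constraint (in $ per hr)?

Binding: flour and oven time. Non-binding: labor (4 unused).
By complementary slackness, y = 0 for the non-binding constraint.
From A_Bᵀ y = c: 6·y_flour + 3·y_oven time = 36; 5·y_flour + 2·y_oven time = 27.
Solving: y_flour = 3, y_oven time = 6.
Shadow price of oven time = 6.

6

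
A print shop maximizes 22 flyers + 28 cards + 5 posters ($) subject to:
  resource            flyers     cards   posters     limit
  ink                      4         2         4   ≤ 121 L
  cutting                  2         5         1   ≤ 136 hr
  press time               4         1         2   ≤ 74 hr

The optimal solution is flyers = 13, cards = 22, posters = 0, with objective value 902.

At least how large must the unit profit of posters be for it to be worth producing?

11

Check each constraint at x*: ink 96/121 (slack 25); cutting 136/136 (tight); press time 74/74 (tight).
By complementary slackness, y = 0 for the non-binding constraint.
Dual feasibility on the basic columns requires 2·y_cutting + 4·y_press time = 22, 5·y_cutting + 1·y_press time = 28.
→ y_cutting = 5 and y_press time = 3.
posters enters the basis when its profit ≥ yᵀa₃ = 5·1 + 3·2 = 11.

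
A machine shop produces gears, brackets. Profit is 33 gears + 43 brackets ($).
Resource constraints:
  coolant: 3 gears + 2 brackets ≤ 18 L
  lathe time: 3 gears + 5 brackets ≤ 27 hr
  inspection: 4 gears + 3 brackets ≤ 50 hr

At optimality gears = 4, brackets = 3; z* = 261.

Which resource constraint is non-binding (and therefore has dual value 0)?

inspection

coolant: 18/18 (binding)
lathe time: 27/27 (binding)
inspection: 25/50 (slack 25)
By complementary slackness, a constraint with positive slack has shadow price 0 → inspection.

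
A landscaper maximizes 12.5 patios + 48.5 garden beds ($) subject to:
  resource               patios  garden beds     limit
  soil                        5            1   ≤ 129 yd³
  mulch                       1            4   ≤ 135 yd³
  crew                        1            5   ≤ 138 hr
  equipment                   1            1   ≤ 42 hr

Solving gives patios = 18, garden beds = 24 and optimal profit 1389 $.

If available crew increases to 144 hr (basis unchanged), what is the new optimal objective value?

At the optimum: soil uses 114 of 129 (slack = 15); mulch uses 114 of 135 (slack = 21); crew uses 138 of 138 (binding); equipment uses 42 of 42 (binding).
Slack constraints have shadow price 0 (complementary slackness).
Dual feasibility on the basic columns requires 1·y_crew + 1·y_equipment = 12.5, 5·y_crew + 1·y_equipment = 48.5.
Solving: y_crew = 9, y_equipment = 3.5.
Δz = y_crew·Δb = 9 × (6) = 54, so new z* = 1389 + 54 = 1443.

1443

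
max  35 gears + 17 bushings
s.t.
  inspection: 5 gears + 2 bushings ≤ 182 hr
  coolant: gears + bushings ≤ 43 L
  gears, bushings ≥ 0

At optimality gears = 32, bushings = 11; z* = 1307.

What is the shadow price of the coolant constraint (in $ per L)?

5

Check each constraint at x*: inspection 182/182 (tight); coolant 43/43 (tight).
From A_Bᵀ y = c: 5·y_inspection + 1·y_coolant = 35; 2·y_inspection + 1·y_coolant = 17.
Solving: y_inspection = 6, y_coolant = 5.
Shadow price of coolant = 5.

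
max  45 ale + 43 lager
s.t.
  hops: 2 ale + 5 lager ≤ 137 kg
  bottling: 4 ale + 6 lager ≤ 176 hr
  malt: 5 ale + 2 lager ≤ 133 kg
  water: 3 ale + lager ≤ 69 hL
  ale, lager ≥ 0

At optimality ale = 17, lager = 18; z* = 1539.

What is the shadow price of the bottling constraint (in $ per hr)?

Check each constraint at x*: hops 124/137 (slack 13); bottling 176/176 (tight); malt 121/133 (slack 12); water 69/69 (tight).
Slack constraints have shadow price 0 (complementary slackness).
The binding rows give the dual system: 4·y_bottling + 3·y_water = 45 and 6·y_bottling + 1·y_water = 43.
Solving: y_bottling = 6, y_water = 7.
Shadow price of bottling = 6.

6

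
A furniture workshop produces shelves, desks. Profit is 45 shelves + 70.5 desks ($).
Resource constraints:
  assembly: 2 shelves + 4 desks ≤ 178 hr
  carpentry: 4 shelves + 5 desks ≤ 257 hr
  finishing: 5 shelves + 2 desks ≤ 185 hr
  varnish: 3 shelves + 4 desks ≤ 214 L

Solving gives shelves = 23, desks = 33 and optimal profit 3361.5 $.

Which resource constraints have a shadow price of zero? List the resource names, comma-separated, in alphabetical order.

assembly: 178/178 (binding)
carpentry: 257/257 (binding)
finishing: 181/185 (slack 4)
varnish: 201/214 (slack 13)
By complementary slackness, a constraint with positive slack has shadow price 0 → finishing, varnish.

finishing, varnish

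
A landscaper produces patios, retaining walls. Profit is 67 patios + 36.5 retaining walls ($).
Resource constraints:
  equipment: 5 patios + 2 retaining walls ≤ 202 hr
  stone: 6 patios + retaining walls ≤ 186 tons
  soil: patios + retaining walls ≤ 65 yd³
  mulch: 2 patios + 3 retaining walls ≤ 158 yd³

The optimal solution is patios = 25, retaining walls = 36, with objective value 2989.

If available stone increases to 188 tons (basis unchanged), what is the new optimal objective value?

At the optimum: equipment uses 197 of 202 (slack = 5); stone uses 186 of 186 (binding); soil uses 61 of 65 (slack = 4); mulch uses 158 of 158 (binding).
Since equipment, soil are not tight, their duals are 0.
The binding rows give the dual system: 6·y_stone + 2·y_mulch = 67 and 1·y_stone + 3·y_mulch = 36.5.
→ y_stone = 8 and y_mulch = 9.5.
Δz = y_stone·Δb = 8 × (2) = 16, so new z* = 2989 + 16 = 3005.

3005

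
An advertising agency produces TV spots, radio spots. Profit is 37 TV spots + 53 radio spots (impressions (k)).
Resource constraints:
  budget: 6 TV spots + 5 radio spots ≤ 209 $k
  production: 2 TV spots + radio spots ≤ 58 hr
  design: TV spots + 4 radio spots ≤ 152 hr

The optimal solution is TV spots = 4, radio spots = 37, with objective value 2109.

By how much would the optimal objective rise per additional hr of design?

7

Binding: budget and design. Non-binding: production (13 unused).
Slack constraints have shadow price 0 (complementary slackness).
The binding rows give the dual system: 6·y_budget + 1·y_design = 37 and 5·y_budget + 4·y_design = 53.
This yields shadow prices y_budget = 5, y_design = 7.
Shadow price of design = 7.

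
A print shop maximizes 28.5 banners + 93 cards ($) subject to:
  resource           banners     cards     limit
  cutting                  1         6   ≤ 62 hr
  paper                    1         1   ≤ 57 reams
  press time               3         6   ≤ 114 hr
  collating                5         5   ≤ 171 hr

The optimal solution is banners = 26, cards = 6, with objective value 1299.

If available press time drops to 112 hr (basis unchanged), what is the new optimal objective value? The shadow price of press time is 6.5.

Δb = -2, so new z* = 1299 + (6.5)·(-2) = 1299 − 13 = 1286.

1286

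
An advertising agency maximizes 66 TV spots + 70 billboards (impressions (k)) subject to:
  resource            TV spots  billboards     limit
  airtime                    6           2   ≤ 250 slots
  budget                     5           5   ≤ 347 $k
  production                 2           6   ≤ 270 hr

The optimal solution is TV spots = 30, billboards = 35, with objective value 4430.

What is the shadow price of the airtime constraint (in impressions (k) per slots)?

8

At the optimum: airtime uses 250 of 250 (binding); budget uses 325 of 347 (slack = 22); production uses 270 of 270 (binding).
Since budget is not tight, its dual is 0.
Dual feasibility on the basic columns requires 6·y_airtime + 2·y_production = 66, 2·y_airtime + 6·y_production = 70.
Solving: y_airtime = 8, y_production = 9.
Shadow price of airtime = 8.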